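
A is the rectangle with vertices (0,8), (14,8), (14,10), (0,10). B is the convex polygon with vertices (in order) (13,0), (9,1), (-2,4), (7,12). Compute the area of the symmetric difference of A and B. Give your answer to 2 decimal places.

|A| = 28, |B| = 78.5, |A∩B| = 9.75.
|A △ B| = |A| + |B| − 2·|A∩B| = 28 + 78.5 − 19.5 = 87.00.

87.00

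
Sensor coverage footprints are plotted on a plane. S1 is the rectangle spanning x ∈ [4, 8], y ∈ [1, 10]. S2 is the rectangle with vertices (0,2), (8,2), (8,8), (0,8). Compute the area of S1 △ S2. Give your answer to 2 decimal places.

36.00

|S1∩S2|: x∈[4,8], y∈[2,8] → 4·6 = 24.
|S1 △ S2| = |S1| + |S2| − 2·|S1∩S2| = 36 + 48 − 48 = 36.00.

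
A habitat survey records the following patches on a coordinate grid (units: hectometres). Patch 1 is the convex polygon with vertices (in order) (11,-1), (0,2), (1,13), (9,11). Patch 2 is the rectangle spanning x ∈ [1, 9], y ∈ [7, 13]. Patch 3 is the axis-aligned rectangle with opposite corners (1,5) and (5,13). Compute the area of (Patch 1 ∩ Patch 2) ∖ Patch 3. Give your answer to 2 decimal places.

|Patch 1 ∩ Patch 2| = 40.
|(Patch 1 ∩ Patch 2) ∩ Patch 3| = 22.
|(Patch 1 ∩ Patch 2) ∖ Patch 3| = 40 − 22 = 18.00.

18.00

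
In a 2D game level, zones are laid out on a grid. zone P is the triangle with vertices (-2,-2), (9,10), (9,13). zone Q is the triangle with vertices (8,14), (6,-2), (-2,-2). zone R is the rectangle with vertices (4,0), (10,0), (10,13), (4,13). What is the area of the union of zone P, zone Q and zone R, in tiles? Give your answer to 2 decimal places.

By inclusion–exclusion:
Individual areas: |zone P| = 16.5, |zone Q| = 64, |zone R| = 78.
|zone P∩zone Q| = 12.1817.
|zone P∩zone R| = 11.5909.
|zone Q∩zone R| = 30.7.
|zone P∩zone Q∩zone R| = 7.2726.
|zone P ∪ zone Q ∪ zone R| = 158.5 − 54.4726 + 7.2726 = 111.30.

111.30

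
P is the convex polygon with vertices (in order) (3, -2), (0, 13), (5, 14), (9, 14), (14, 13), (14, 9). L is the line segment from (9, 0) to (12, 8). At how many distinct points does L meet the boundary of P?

1

The segment meets the boundary at (11.4,6.4).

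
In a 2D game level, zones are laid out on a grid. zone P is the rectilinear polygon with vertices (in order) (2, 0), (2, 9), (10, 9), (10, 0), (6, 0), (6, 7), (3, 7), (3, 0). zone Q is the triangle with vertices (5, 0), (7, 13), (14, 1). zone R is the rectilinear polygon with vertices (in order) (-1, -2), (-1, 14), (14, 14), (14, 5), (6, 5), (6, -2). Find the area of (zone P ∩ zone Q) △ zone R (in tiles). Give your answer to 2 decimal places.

187.53

|zone P ∩ zone Q| = 33.8049.
|(zone P ∩ zone Q) ∩ zone R| = 15.1383.
|(zone P ∩ zone Q) △ zone R| = 33.8049 + 184 − 30.2766 = 187.53.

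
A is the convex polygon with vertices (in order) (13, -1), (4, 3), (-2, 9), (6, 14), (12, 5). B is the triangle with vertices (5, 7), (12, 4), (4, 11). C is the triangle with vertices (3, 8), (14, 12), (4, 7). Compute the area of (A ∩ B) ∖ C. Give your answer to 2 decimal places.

10.47

|A ∩ B| = 12.5.
|(A ∩ B) ∩ C| = 2.0311.
|(A ∩ B) ∖ C| = 12.5 − 2.0311 = 10.47.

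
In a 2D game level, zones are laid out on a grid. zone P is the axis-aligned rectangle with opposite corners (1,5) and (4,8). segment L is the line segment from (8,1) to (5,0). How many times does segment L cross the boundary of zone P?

0

The segment lies entirely outside zone P and never meets its boundary.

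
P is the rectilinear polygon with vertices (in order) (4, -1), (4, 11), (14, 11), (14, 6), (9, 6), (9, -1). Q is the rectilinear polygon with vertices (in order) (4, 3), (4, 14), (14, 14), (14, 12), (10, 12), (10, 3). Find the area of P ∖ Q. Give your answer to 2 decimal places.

40.00

|P| = 85, |P∩Q| = 45.
|P ∖ Q| = |P| − |P∩Q| = 85 − 45 = 40.00.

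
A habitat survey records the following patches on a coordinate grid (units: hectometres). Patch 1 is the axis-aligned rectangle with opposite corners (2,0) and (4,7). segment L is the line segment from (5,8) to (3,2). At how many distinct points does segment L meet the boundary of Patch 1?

The segment meets the boundary at (4,5).

1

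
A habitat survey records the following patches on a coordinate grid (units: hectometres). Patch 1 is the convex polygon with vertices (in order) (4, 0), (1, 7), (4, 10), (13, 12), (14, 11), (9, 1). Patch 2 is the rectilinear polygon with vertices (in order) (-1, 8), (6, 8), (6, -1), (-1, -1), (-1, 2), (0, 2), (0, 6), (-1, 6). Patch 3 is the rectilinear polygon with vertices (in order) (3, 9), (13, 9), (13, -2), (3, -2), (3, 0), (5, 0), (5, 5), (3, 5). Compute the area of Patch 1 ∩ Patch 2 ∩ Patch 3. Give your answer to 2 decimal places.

13.70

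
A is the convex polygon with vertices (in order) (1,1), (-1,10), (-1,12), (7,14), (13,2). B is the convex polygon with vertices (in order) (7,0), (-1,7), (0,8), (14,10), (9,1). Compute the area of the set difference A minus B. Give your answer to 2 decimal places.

60.07

|A| = 123, |A∩B| = 62.9313.
|A ∖ B| = |A| − |A∩B| = 123 − 62.9313 = 60.07.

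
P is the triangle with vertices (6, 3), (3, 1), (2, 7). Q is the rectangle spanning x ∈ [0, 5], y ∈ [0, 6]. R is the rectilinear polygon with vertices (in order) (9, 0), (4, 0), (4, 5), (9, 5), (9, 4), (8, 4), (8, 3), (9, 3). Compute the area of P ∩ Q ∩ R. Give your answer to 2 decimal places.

2.50

The intersection is the polygon with vertices (5,4), (5,2.333), (4,1.667), (4,5).
By the shoelace formula its area is 2.50.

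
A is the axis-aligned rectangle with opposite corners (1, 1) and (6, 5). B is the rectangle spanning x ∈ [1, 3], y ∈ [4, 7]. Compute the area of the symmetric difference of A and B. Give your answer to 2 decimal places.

|A∩B|: x∈[1,3], y∈[4,5] → 2·1 = 2.
|A △ B| = |A| + |B| − 2·|A∩B| = 20 + 6 − 4 = 22.00.

22.00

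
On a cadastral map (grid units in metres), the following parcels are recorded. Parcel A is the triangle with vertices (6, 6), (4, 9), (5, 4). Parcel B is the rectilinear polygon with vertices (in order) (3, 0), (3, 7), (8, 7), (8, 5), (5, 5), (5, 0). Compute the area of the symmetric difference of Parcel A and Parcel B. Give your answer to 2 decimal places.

18.87

|Parcel A| = 3.5, |Parcel B| = 20, |Parcel A∩Parcel B| = 2.3167.
|Parcel A △ Parcel B| = |Parcel A| + |Parcel B| − 2·|Parcel A∩Parcel B| = 3.5 + 20 − 4.6333 = 18.87.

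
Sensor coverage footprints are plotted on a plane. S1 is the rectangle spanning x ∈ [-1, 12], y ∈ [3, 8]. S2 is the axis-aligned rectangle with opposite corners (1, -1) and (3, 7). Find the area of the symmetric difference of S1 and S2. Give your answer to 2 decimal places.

|S1∩S2|: x∈[1,3], y∈[3,7] → 2·4 = 8.
|S1 △ S2| = |S1| + |S2| − 2·|S1∩S2| = 65 + 16 − 16 = 65.00.

65.00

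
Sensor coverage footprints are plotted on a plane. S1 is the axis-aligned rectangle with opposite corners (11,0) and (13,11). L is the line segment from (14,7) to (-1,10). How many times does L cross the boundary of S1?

2

The segment meets the boundary at (11,7.6), (13,7.2).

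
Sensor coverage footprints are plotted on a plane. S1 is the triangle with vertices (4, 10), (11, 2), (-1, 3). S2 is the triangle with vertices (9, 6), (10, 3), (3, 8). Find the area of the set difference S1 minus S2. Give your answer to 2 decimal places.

39.11

|S1| = 44.5, |S1∩S2| = 5.3937.
|S1 ∖ S2| = |S1| − |S1∩S2| = 44.5 − 5.3937 = 39.11.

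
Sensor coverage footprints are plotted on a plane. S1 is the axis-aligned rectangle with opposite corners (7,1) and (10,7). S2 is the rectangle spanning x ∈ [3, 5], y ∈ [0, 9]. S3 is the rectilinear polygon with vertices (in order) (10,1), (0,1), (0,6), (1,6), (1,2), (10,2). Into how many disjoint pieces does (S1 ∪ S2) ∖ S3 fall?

3

(S1 ∪ S2) ∖ S3 splits into 3 disjoint pieces (area 15, area 2, area 14).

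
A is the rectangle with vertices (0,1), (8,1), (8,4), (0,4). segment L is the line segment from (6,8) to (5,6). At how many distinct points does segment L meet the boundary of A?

The segment lies entirely outside A and never meets its boundary.

0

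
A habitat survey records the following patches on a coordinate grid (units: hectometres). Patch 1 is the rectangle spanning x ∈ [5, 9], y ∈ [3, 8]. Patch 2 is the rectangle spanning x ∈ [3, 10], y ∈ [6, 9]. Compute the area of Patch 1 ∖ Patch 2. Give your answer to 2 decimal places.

|Patch 1∩Patch 2|: x∈[5,9], y∈[6,8] → 4·2 = 8.
|Patch 1| = 20.
|Patch 1 ∖ Patch 2| = |Patch 1| − |Patch 1∩Patch 2| = 20 − 8 = 12.00.

12.00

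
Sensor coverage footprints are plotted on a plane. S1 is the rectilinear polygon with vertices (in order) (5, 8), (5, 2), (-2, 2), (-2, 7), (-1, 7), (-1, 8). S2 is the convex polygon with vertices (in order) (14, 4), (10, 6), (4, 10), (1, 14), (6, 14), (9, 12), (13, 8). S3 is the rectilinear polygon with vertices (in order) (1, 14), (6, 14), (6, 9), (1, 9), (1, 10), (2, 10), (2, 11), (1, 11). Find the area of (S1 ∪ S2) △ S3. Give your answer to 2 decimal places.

85.50

|S1 ∪ S2| = 92.
|(S1 ∪ S2) ∩ S3| = 15.25.
|(S1 ∪ S2) △ S3| = 92 + 24 − 30.5 = 85.50.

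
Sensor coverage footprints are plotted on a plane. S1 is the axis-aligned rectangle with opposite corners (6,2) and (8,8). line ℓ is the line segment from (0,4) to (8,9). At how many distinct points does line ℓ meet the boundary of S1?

2

The segment meets the boundary at (6.4,8), (6,7.75).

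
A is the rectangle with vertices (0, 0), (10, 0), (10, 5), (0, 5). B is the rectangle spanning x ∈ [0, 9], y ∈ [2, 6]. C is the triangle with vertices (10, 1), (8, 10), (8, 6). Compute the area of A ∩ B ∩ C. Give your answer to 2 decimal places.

The intersection is the polygon with vertices (9,3.5), (8.4,5), (9,5).
By the shoelace formula its area is 0.45.

0.45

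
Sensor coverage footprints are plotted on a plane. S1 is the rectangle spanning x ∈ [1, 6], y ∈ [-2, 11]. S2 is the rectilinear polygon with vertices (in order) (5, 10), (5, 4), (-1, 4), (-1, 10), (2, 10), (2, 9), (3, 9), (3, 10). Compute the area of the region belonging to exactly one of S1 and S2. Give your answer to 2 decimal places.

|S1| = 65, |S2| = 35, |S1∩S2| = 23.
|S1 △ S2| = |S1| + |S2| − 2·|S1∩S2| = 65 + 35 − 46 = 54.00.

54.00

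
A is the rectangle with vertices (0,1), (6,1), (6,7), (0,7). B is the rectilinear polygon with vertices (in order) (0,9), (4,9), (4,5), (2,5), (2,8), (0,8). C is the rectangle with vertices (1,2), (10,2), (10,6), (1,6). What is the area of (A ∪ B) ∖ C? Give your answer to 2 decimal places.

|A ∪ B| = 42.
|(A ∪ B) ∩ C| = 20.
|(A ∪ B) ∖ C| = 42 − 20 = 22.00.

22.00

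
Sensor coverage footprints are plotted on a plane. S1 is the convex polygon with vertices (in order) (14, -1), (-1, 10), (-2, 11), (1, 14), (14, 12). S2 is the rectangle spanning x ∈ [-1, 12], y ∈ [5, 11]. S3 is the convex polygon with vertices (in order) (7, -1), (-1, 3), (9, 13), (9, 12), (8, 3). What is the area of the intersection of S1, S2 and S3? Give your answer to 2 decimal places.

The intersection is the polygon with vertices (8.889,11), (8.222,5), (5.818,5), (3.038,7.038), (7,11).
By the shoelace formula its area is 22.42.

22.42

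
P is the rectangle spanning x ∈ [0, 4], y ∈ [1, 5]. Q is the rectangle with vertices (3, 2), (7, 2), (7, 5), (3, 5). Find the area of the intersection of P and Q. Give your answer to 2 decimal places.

|P∩Q|: x∈[3,4], y∈[2,5] → 1·3 = 3.

3.00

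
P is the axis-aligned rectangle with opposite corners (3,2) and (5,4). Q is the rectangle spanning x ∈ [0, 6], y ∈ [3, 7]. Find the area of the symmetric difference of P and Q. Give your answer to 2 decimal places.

|P∩Q|: x∈[3,5], y∈[3,4] → 2·1 = 2.
|P △ Q| = |P| + |Q| − 2·|P∩Q| = 4 + 24 − 4 = 24.00.

24.00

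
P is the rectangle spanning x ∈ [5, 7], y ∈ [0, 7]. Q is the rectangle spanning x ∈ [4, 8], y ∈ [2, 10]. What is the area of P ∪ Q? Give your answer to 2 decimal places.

By inclusion–exclusion:
Individual areas: |P| = 14, |Q| = 32.
|P∩Q|: x∈[5,7], y∈[2,7] → 2·5 = 10.
|P ∪ Q| = 46 − 10 = 36.00.

36.00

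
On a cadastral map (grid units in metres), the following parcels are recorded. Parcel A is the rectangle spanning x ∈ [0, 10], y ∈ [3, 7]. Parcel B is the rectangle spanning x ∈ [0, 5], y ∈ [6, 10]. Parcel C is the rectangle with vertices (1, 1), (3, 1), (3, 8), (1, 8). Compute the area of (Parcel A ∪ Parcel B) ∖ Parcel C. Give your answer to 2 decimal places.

45.00

|Parcel A ∪ Parcel B| = 55.
|(Parcel A ∪ Parcel B) ∩ Parcel C| = 10.
|(Parcel A ∪ Parcel B) ∖ Parcel C| = 55 − 10 = 45.00.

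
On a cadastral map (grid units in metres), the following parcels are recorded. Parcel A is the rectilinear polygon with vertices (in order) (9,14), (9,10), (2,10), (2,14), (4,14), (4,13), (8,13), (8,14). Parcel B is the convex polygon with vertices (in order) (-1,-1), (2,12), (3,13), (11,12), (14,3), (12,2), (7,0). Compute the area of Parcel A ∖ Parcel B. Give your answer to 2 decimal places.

|Parcel A| = 24, |Parcel A∩Parcel B| = 18.25.
|Parcel A ∖ Parcel B| = |Parcel A| − |Parcel A∩Parcel B| = 24 − 18.25 = 5.75.

5.75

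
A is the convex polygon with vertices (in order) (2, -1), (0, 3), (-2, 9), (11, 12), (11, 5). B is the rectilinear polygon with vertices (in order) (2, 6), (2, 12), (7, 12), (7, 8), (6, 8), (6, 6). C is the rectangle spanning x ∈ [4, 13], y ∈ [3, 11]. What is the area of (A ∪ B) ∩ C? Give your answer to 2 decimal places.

53.00

The region (A ∪ B) ∩ C is the polygon with vertices (11,5), (8,3), (4,3), (4,11), (11,11).
By the shoelace formula its area is 53.00.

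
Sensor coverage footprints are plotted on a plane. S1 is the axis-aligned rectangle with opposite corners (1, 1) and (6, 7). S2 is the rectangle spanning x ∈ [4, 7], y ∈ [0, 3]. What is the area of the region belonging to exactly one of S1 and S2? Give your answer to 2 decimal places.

31.00

|S1∩S2|: x∈[4,6], y∈[1,3] → 2·2 = 4.
|S1 △ S2| = |S1| + |S2| − 2·|S1∩S2| = 30 + 9 − 8 = 31.00.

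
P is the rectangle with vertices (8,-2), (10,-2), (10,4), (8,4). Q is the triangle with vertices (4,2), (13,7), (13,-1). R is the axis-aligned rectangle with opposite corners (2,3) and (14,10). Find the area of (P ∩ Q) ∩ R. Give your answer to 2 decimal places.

2.00

The region (P ∩ Q) ∩ R is the polygon with vertices (10,4), (10,3), (8,3), (8,4).
By the shoelace formula its area is 2.00.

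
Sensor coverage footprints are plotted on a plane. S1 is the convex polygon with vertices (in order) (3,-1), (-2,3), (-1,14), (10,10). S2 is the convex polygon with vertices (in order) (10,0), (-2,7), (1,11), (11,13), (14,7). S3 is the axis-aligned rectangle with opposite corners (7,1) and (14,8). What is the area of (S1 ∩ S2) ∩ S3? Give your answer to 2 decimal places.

The region (S1 ∩ S2) ∩ S3 is the polygon with vertices (7,5.286), (7,8), (8.727,8).
By the shoelace formula its area is 2.34.

2.34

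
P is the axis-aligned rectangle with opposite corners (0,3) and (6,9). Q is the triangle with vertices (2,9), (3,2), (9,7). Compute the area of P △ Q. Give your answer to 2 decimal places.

23.91

|P| = 36, |Q| = 23.5, |P∩Q| = 17.7929.
|P △ Q| = |P| + |Q| − 2·|P∩Q| = 36 + 23.5 − 35.5857 = 23.91.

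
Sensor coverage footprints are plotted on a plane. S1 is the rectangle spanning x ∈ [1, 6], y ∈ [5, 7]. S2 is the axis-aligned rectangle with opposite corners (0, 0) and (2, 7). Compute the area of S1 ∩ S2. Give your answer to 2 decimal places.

2.00

|S1∩S2|: x∈[1,2], y∈[5,7] → 1·2 = 2.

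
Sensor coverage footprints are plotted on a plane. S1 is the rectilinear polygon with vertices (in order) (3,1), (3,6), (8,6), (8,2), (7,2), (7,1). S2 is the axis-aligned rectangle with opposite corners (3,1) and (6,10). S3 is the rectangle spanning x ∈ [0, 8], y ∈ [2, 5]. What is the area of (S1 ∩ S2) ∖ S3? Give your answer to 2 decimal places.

|S1 ∩ S2| = 15.
|(S1 ∩ S2) ∩ S3| = 9.
|(S1 ∩ S2) ∖ S3| = 15 − 9 = 6.00.

6.00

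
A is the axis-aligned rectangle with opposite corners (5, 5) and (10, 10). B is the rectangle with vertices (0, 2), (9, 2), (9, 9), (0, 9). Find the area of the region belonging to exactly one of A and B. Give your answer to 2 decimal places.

56.00

|A∩B|: x∈[5,9], y∈[5,9] → 4·4 = 16.
|A △ B| = |A| + |B| − 2·|A∩B| = 25 + 63 − 32 = 56.00.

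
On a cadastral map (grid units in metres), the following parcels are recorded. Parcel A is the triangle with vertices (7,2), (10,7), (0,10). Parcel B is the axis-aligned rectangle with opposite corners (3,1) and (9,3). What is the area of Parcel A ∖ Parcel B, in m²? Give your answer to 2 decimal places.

|Parcel A| = 29.5, |Parcel A∩Parcel B| = 0.7375.
|Parcel A ∖ Parcel B| = |Parcel A| − |Parcel A∩Parcel B| = 29.5 − 0.7375 = 28.76.

28.76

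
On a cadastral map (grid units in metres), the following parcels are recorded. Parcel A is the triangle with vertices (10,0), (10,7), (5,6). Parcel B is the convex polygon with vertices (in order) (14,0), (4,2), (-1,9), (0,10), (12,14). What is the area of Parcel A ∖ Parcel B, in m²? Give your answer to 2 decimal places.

|Parcel A| = 17.5, |Parcel A∩Parcel B| = 17.18.
|Parcel A ∖ Parcel B| = |Parcel A| − |Parcel A∩Parcel B| = 17.5 − 17.18 = 0.32.

0.32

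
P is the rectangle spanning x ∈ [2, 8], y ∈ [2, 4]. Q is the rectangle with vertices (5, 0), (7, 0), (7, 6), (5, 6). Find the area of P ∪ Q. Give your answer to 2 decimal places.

By inclusion–exclusion:
Individual areas: |P| = 12, |Q| = 12.
|P∩Q|: x∈[5,7], y∈[2,4] → 2·2 = 4.
|P ∪ Q| = 24 − 4 = 20.00.

20.00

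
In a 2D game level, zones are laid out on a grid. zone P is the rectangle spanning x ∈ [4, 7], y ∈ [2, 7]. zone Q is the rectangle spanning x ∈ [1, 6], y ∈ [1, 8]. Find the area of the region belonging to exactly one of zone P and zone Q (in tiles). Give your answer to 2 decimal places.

|zone P∩zone Q|: x∈[4,6], y∈[2,7] → 2·5 = 10.
|zone P △ zone Q| = |zone P| + |zone Q| − 2·|zone P∩zone Q| = 15 + 35 − 20 = 30.00.

30.00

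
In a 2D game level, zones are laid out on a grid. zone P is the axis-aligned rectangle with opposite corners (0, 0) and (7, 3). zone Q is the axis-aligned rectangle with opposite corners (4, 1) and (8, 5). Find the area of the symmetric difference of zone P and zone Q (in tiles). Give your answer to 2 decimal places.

25.00

|zone P∩zone Q|: x∈[4,7], y∈[1,3] → 3·2 = 6.
|zone P △ zone Q| = |zone P| + |zone Q| − 2·|zone P∩zone Q| = 21 + 16 − 12 = 25.00.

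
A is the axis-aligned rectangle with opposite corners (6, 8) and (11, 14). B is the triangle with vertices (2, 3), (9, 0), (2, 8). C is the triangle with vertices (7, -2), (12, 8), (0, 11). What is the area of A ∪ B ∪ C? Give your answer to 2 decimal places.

By inclusion–exclusion:
Individual areas: |A| = 30, |B| = 17.5, |C| = 67.5.
|A∩B| = 0.
|A∩C| = 4.375.
|B∩C| = 10.8843.
|A∩B∩C| = 0.
|A ∪ B ∪ C| = 115 − 15.2593 + 0 = 99.74.

99.74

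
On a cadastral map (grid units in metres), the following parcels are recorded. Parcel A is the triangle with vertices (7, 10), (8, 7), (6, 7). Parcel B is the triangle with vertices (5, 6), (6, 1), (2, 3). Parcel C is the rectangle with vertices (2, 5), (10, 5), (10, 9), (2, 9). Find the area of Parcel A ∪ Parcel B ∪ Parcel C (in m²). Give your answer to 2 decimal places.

By inclusion–exclusion:
Individual areas: |Parcel A| = 3, |Parcel B| = 9, |Parcel C| = 32.
|Parcel A∩Parcel B| = 0.
|Parcel A∩Parcel C| = 2.6667.
|Parcel B∩Parcel C| = 0.6.
|Parcel A∩Parcel B∩Parcel C| = 0.
|Parcel A ∪ Parcel B ∪ Parcel C| = 44 − 3.2667 + 0 = 40.73.

40.73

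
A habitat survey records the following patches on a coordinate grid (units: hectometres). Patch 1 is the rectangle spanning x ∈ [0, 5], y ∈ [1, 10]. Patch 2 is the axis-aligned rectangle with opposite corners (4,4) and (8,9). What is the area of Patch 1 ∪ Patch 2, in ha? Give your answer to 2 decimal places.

60.00

By inclusion–exclusion:
Individual areas: |Patch 1| = 45, |Patch 2| = 20.
|Patch 1∩Patch 2|: x∈[4,5], y∈[4,9] → 1·5 = 5.
|Patch 1 ∪ Patch 2| = 65 − 5 = 60.00.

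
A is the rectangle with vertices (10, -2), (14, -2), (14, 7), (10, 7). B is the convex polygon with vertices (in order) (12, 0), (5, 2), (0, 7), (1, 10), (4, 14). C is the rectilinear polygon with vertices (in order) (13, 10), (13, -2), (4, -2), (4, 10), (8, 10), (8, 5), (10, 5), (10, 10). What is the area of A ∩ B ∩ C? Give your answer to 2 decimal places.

The intersection is the polygon with vertices (12,0), (10,0.571), (10,3.5).
By the shoelace formula its area is 2.93.

2.93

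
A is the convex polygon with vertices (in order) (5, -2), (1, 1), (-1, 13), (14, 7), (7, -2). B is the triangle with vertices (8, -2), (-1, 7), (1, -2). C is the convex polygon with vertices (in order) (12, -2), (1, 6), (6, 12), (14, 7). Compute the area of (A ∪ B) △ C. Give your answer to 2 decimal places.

|A ∪ B| = 136.1813.
|(A ∪ B) ∩ C| = 69.094.
|(A ∪ B) △ C| = 136.1813 + 94 − 138.1879 = 91.99.

91.99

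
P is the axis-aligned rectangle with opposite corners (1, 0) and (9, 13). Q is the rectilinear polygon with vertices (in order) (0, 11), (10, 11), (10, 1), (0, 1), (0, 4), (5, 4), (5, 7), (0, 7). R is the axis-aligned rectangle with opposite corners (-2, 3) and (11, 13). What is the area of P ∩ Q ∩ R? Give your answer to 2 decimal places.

The intersection is the polygon with vertices (1,4), (5,4), (5,7), (1,7), (1,11), (9,11), (9,3), (1,3).
By the shoelace formula its area is 52.00.

52.00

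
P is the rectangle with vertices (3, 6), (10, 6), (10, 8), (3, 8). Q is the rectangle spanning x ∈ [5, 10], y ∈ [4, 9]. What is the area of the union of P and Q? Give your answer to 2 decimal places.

29.00

By inclusion–exclusion:
Individual areas: |P| = 14, |Q| = 25.
|P∩Q|: x∈[5,10], y∈[6,8] → 5·2 = 10.
|P ∪ Q| = 39 − 10 = 29.00.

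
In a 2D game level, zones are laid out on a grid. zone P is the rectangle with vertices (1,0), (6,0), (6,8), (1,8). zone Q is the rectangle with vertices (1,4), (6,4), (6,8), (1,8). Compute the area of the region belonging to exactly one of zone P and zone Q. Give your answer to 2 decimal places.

|zone P∩zone Q|: x∈[1,6], y∈[4,8] → 5·4 = 20.
|zone P △ zone Q| = |zone P| + |zone Q| − 2·|zone P∩zone Q| = 40 + 20 − 40 = 20.00.

20.00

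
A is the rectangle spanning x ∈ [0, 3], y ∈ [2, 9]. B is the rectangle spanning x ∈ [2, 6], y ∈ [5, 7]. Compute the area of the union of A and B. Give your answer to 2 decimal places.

27.00

By inclusion–exclusion:
Individual areas: |A| = 21, |B| = 8.
|A∩B|: x∈[2,3], y∈[5,7] → 1·2 = 2.
|A ∪ B| = 29 − 2 = 27.00.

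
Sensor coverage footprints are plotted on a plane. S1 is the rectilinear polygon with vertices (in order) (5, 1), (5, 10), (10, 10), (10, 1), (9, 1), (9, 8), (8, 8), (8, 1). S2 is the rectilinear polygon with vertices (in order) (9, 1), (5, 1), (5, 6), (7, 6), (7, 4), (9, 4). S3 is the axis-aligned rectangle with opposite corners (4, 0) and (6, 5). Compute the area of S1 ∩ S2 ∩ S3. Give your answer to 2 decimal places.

4.00

The intersection is the polygon with vertices (5,1), (5,5), (6,5), (6,1).
By the shoelace formula its area is 4.00.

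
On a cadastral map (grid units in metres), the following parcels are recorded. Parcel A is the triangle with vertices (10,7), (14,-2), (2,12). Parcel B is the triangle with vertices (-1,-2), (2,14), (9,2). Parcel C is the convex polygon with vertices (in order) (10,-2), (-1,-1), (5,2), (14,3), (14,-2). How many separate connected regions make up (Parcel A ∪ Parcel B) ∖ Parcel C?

2

(Parcel A ∪ Parcel B) ∖ Parcel C splits into 2 disjoint pieces (area 81.9641, area 0.9263).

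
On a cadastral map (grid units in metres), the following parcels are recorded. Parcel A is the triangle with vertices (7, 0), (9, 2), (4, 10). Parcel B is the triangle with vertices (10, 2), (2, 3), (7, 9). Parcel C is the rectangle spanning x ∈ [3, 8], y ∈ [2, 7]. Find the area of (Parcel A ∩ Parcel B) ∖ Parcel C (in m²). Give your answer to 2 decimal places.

|Parcel A ∩ Parcel B| = 8.1815.
|(Parcel A ∩ Parcel B) ∩ Parcel C| = 7.4631.
|(Parcel A ∩ Parcel B) ∖ Parcel C| = 8.1815 − 7.4631 = 0.72.

0.72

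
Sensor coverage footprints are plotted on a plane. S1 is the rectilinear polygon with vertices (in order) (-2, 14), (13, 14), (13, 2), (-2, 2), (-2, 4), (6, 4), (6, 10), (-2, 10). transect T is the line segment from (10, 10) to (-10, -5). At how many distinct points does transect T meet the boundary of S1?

3

The segment meets the boundary at (-0.667,2), (2,4), (6,7).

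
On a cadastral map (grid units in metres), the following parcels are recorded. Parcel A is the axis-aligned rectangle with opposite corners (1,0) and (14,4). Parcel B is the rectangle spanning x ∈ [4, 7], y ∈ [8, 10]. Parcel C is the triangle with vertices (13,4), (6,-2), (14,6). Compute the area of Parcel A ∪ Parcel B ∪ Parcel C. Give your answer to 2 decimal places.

By inclusion–exclusion:
Individual areas: |Parcel A| = 52, |Parcel B| = 6, |Parcel C| = 4.
|Parcel A∩Parcel B| = 0 (no overlap).
|Parcel A∩Parcel C| = 2.6667.
|Parcel B∩Parcel C| = 0.
|Parcel A∩Parcel B∩Parcel C| = 0.
|Parcel A ∪ Parcel B ∪ Parcel C| = 62 − 2.6667 + 0 = 59.33.

59.33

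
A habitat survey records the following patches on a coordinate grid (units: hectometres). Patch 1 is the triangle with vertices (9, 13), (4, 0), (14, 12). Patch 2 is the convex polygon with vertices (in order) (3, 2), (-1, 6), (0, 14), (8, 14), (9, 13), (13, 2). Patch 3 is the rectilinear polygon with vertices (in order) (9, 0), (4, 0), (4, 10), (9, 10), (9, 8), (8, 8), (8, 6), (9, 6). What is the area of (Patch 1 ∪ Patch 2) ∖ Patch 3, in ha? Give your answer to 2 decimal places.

102.80

|Patch 1 ∪ Patch 2| = 141.6949.
|(Patch 1 ∪ Patch 2) ∩ Patch 3| = 38.8974.
|(Patch 1 ∪ Patch 2) ∖ Patch 3| = 141.6949 − 38.8974 = 102.80.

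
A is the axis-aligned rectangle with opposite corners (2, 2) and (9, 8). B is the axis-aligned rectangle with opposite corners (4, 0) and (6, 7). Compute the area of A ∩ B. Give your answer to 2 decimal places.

|A∩B|: x∈[4,6], y∈[2,7] → 2·5 = 10.

10.00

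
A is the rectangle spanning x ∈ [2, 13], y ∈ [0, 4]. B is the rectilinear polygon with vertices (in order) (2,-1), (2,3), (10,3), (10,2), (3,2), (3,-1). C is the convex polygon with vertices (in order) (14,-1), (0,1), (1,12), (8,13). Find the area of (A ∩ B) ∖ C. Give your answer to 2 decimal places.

|A ∩ B| = 10.
|(A ∩ B) ∩ C| = 9.3571.
|(A ∩ B) ∖ C| = 10 − 9.3571 = 0.64.

0.64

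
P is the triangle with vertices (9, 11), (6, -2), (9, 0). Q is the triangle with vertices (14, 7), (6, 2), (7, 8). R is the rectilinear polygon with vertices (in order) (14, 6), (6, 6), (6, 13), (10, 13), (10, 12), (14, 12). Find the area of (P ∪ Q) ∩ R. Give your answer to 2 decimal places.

The region (P ∪ Q) ∩ R is the polygon with vertices (9,7.714), (14,7), (12.4,6), (6.667,6), (7,8), (8.266,7.819), (9,11).
By the shoelace formula its area is 11.24.

11.24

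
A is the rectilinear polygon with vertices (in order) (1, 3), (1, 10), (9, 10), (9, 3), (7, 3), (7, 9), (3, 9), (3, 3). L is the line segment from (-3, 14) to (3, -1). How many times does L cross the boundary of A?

2

The segment meets the boundary at (1.4,3), (1,4).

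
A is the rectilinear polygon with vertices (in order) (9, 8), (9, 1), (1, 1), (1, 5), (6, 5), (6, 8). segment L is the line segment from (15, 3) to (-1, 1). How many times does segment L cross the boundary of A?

The segment meets the boundary at (1,1.25), (9,2.25).

2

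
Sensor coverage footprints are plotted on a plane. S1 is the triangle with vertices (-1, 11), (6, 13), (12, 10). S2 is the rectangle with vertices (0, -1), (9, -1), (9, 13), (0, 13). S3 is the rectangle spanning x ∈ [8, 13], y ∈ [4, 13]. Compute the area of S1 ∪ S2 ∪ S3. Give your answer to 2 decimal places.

162.18

By inclusion–exclusion:
Individual areas: |S1| = 16.5, |S2| = 126, |S3| = 45.
|S1∩S2| = 14.4148.
|S1∩S3| = 3.3846.
|S2∩S3|: x∈[8,9], y∈[4,13] → 1·9 = 9.
|S1∩S2∩S3| = 1.4808.
|S1 ∪ S2 ∪ S3| = 187.5 − 26.7995 + 1.4808 = 162.18.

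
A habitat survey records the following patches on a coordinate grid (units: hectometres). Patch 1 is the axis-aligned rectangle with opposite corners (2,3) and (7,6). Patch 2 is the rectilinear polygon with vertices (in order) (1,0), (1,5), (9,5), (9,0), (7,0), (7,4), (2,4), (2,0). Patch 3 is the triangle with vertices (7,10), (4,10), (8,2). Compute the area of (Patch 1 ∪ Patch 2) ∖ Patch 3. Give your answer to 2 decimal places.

27.56

|Patch 1 ∪ Patch 2| = 30.
|(Patch 1 ∪ Patch 2) ∩ Patch 3| = 2.4375.
|(Patch 1 ∪ Patch 2) ∖ Patch 3| = 30 − 2.4375 = 27.56.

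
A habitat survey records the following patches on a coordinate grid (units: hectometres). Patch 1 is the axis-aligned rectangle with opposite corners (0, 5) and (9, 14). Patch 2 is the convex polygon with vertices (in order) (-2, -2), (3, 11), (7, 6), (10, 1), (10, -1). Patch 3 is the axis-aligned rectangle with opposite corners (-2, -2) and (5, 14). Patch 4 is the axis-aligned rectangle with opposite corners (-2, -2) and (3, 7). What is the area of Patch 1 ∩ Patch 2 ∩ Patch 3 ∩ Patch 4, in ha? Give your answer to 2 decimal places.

3.85

The intersection is the polygon with vertices (0.692,5), (1.462,7), (3,7), (3,5).
By the shoelace formula its area is 3.85.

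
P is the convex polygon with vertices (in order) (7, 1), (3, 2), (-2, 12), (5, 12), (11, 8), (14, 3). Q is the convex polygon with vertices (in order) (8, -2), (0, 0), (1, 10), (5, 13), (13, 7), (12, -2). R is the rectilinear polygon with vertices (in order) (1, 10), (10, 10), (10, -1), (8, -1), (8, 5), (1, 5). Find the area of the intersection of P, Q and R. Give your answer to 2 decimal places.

The intersection is the polygon with vertices (1,6), (1,10), (8,10), (10,8.667), (10,1.857), (8,1.286), (8,5), (1.5,5).
By the shoelace formula its area is 50.27.

50.27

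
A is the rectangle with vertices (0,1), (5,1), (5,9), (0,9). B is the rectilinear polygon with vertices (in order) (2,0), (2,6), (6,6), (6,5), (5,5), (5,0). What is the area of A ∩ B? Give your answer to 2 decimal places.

The intersection is the polygon with vertices (5,1), (2,1), (2,6), (5,6), (5,5).
By the shoelace formula its area is 15.00.

15.00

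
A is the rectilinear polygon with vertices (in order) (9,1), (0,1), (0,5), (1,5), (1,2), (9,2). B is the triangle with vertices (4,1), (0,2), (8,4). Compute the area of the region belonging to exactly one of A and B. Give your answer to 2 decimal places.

|A| = 12, |B| = 8, |A∩B| = 2.7917.
|A △ B| = |A| + |B| − 2·|A∩B| = 12 + 8 − 5.5833 = 14.42.

14.42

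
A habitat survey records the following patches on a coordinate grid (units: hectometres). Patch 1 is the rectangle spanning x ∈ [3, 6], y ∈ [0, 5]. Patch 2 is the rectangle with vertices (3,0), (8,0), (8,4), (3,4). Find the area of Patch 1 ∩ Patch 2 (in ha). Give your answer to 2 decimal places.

|Patch 1∩Patch 2|: x∈[3,6], y∈[0,4] → 3·4 = 12.

12.00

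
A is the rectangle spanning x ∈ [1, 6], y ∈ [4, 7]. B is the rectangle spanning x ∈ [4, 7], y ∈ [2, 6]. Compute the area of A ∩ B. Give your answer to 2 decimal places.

4.00

|A∩B|: x∈[4,6], y∈[4,6] → 2·2 = 4.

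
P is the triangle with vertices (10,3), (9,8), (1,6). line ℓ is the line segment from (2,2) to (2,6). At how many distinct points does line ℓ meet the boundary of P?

The segment meets the boundary at (2,5.667).

1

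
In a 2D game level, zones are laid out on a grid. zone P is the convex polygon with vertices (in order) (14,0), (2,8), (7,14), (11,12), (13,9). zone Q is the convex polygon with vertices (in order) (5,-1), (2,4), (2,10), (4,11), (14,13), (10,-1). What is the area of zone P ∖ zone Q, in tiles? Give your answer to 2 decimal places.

20.50

|zone P| = 84.5, |zone P∩zone Q| = 64.0007.
|zone P ∖ zone Q| = |zone P| − |zone P∩zone Q| = 84.5 − 64.0007 = 20.50.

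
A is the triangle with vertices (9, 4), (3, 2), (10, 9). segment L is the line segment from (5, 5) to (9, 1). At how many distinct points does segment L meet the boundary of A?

2

The segment meets the boundary at (6.75,3.25), (5.5,4.5).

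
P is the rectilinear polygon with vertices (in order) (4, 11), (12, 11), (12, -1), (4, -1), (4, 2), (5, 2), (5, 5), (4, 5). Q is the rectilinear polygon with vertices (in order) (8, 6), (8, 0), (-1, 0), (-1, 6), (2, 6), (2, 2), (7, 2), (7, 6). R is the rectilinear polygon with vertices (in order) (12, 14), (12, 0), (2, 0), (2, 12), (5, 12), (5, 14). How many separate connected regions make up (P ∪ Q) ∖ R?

2

(P ∪ Q) ∖ R splits into 2 disjoint pieces (area 8, area 18).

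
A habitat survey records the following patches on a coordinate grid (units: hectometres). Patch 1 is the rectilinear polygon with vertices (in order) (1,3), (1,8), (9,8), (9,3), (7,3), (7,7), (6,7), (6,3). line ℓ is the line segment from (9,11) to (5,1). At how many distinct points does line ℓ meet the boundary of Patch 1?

4

The segment meets the boundary at (6,3.5), (7,6), (7.8,8), (5.8,3).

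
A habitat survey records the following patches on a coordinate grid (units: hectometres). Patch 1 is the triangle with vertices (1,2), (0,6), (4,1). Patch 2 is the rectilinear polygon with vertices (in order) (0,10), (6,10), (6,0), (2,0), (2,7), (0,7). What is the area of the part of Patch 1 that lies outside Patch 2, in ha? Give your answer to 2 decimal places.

|Patch 1| = 5.5, |Patch 1∩Patch 2| = 1.8333.
|Patch 1 ∖ Patch 2| = |Patch 1| − |Patch 1∩Patch 2| = 5.5 − 1.8333 = 3.67.

3.67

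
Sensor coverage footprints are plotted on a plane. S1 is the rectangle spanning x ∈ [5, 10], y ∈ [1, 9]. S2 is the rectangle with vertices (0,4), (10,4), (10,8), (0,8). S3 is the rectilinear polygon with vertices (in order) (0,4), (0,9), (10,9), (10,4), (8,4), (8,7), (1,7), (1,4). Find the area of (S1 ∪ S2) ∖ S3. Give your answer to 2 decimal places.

|S1 ∪ S2| = 60.
|(S1 ∪ S2) ∩ S3| = 24.
|(S1 ∪ S2) ∖ S3| = 60 − 24 = 36.00.

36.00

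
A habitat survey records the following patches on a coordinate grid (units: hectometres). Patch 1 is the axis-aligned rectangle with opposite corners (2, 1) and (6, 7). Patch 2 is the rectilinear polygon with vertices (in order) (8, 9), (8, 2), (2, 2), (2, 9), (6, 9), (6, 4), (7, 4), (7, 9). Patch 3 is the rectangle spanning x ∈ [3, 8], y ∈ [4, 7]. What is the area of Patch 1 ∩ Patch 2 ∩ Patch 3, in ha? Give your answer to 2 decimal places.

9.00

The intersection is the polygon with vertices (6,7), (6,4), (3,4), (3,7).
By the shoelace formula its area is 9.00.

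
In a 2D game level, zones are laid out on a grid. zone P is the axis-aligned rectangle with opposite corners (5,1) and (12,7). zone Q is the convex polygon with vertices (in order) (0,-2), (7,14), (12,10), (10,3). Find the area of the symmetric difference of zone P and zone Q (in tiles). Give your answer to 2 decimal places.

69.43

|zone P| = 42, |zone Q| = 84, |zone P∩zone Q| = 28.2857.
|zone P △ zone Q| = |zone P| + |zone Q| − 2·|zone P∩zone Q| = 42 + 84 − 56.5714 = 69.43.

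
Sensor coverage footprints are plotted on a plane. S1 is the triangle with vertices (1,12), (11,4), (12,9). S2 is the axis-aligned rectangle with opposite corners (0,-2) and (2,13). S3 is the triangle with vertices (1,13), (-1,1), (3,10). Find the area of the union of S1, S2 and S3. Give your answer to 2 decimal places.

By inclusion–exclusion:
Individual areas: |S1| = 29, |S2| = 30, |S3| = 15.
|S1∩S2| = 0.2636.
|S1∩S3| = 0.3069.
|S2∩S3| = 11.25.
|S1∩S2∩S3| = 0.2426.
|S1 ∪ S2 ∪ S3| = 74 − 11.8205 + 0.2426 = 62.42.

62.42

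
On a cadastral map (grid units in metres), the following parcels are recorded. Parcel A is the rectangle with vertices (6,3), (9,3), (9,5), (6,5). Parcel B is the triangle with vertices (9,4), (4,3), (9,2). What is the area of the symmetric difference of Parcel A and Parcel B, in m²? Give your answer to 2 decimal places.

6.80

|Parcel A| = 6, |Parcel B| = 5, |Parcel A∩Parcel B| = 2.1.
|Parcel A △ Parcel B| = |Parcel A| + |Parcel B| − 2·|Parcel A∩Parcel B| = 6 + 5 − 4.2 = 6.80.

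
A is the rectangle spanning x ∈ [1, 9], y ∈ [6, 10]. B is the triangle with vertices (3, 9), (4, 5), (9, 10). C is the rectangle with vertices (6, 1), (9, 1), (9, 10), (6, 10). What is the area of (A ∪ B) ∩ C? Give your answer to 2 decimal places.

12.00

The region (A ∪ B) ∩ C is the polygon with vertices (6,6), (6,10), (9,10), (9,6).
By the shoelace formula its area is 12.00.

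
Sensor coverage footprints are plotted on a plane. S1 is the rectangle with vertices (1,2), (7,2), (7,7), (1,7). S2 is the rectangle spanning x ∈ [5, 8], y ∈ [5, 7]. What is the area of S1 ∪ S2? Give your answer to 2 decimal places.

By inclusion–exclusion:
Individual areas: |S1| = 30, |S2| = 6.
|S1∩S2|: x∈[5,7], y∈[5,7] → 2·2 = 4.
|S1 ∪ S2| = 36 − 4 = 32.00.

32.00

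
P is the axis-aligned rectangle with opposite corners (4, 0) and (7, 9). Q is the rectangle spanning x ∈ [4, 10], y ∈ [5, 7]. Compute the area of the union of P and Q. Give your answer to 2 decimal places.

By inclusion–exclusion:
Individual areas: |P| = 27, |Q| = 12.
|P∩Q|: x∈[4,7], y∈[5,7] → 3·2 = 6.
|P ∪ Q| = 39 − 6 = 33.00.

33.00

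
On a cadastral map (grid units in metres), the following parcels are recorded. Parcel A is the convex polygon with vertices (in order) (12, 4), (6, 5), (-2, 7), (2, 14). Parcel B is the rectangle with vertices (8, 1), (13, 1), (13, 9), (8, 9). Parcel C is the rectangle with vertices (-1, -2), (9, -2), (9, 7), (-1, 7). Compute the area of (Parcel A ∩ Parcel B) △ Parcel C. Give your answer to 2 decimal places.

91.83

|Parcel A ∩ Parcel B| = 6.6667.
|(Parcel A ∩ Parcel B) ∩ Parcel C| = 2.4167.
|(Parcel A ∩ Parcel B) △ Parcel C| = 6.6667 + 90 − 4.8333 = 91.83.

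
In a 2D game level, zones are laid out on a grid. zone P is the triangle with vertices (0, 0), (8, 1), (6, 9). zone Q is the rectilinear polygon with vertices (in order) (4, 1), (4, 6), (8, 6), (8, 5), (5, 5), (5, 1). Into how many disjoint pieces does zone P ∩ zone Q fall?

zone P ∩ zone Q is a single connected region.

1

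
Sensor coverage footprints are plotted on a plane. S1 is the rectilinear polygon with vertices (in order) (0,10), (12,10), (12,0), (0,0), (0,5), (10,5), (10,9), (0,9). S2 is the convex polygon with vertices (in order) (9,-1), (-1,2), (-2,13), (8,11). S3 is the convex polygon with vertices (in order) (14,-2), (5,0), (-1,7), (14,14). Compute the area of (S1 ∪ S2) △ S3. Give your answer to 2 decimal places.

|S1 ∪ S2| = 145.65.
|(S1 ∪ S2) ∩ S3| = 95.7912.
|(S1 ∪ S2) △ S3| = 145.65 + 145.5 − 191.5823 = 99.57.

99.57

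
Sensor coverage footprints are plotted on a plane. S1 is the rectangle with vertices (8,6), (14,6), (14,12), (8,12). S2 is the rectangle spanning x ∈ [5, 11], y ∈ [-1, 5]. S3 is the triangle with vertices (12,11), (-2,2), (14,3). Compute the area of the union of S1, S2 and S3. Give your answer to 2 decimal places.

By inclusion–exclusion:
Individual areas: |S1| = 36, |S2| = 36, |S3| = 65.
|S1∩S2| = 0 (no overlap).
|S1∩S3| = 17.9821.
|S2∩S3| = 14.25.
|S1∩S2∩S3| = 0.
|S1 ∪ S2 ∪ S3| = 137 − 32.2321 + 0 = 104.77.

104.77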